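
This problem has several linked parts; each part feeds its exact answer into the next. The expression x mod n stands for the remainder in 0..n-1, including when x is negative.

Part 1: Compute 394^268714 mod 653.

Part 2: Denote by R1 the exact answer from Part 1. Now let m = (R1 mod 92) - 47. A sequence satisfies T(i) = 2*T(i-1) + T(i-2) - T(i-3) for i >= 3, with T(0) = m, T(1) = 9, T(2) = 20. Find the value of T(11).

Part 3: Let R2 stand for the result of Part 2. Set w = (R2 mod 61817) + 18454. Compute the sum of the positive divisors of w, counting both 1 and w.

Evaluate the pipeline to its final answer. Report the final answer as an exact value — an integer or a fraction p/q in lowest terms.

51840

Part 1: squarings mod 653: 394^1=394, 394^2=475, 394^4=340, 394^8=19, 394^16=361, 394^32=374, 394^64=134, 394^128=325, 394^256=492, 394^512=454, 394^1024=421, 394^2048=278, 394^4096=230, 394^8192=7, 394^16384=49, 394^32768=442, 394^65536=117, 394^131072=629, 394^262144=576; 394^268714 = 394^2 * 394^8 * 394^32 * 394^128 * 394^256 * 394^2048 * 394^4096 * 394^262144 = 446 (mod 653); answer 446
Part 2: R1 = 446; m = 31; T(3) = 2*(20) + 1*(9) - 1*(31) = 18; iterating: T(3)=18, T(4)=47, T(5)=92, T(6)=213, T(7)=471, T(8)=1063, T(9)=2384, T(10)=5360, T(11)=12041; answer 12041
Part 3: R2 = 12041; w = 30495; 30495 = 3 * 5 * 19 * 107; sigma = (1 + 3) * (1 + 5) * (1 + 19) * (1 + 107) = 4 * 6 * 20 * 108 = 51840; answer 51840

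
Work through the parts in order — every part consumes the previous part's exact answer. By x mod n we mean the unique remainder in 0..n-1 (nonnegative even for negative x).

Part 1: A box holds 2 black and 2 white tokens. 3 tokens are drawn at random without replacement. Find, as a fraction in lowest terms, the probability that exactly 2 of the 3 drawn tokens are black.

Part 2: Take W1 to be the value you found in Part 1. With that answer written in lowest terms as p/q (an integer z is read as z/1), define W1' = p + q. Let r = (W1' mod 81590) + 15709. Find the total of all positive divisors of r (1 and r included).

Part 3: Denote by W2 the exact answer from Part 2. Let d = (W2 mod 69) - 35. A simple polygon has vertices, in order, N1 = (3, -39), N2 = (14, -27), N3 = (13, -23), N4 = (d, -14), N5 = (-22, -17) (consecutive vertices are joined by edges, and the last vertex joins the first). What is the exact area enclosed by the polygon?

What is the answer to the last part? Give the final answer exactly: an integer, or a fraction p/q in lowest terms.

793/2

Part 1: total draws C(4,3) = 4; favorable C(2,2)*C(2,1) = 2; P = 1/2; answer 1/2
Part 2: W1 = 1/2; threaded value p + q = 3; r = 15712; 15712 = 2^5 * 491; sigma = (1 + 2 + 4 + 8 + 16 + 32) * (1 + 491) = 63 * 492 = 30996; answer 30996
Part 3: W2 = 30996; d = -20; cross terms: (3*-27 - 14*-39)=465, (14*-23 - 13*-27)=29, (13*-14 - -20*-23)=-642, (-20*-17 - -22*-14)=32, (-22*-39 - 3*-17)=909; twice the area = |793| = 793; area = 793/2; answer 793/2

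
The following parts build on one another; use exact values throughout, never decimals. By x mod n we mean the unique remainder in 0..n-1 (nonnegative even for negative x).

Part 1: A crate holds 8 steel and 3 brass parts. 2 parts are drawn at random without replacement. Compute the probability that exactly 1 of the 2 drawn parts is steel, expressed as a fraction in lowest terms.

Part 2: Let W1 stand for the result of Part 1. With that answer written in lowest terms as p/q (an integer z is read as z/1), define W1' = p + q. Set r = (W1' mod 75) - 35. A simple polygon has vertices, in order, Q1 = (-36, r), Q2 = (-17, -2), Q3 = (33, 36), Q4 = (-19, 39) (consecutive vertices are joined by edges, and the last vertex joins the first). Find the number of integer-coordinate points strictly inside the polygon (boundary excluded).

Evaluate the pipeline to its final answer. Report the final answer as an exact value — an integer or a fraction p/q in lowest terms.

1480

Part 1: total draws C(11,2) = 55; favorable C(8,1)*C(3,1) = 24; P = 24/55; answer 24/55
Part 2: W1 = 24/55; threaded value p + q = 79; r = -31; cross terms: (-36*-2 - -17*-31)=-455, (-17*36 - 33*-2)=-546, (33*39 - -19*36)=1971, (-19*-31 - -36*39)=1993; twice the area = |2963| = 2963; area = 2963/2; boundary points = 1 + 2 + 1 + 1 = 5; strictly interior points = area - boundary/2 + 1 = 1480; answer 1480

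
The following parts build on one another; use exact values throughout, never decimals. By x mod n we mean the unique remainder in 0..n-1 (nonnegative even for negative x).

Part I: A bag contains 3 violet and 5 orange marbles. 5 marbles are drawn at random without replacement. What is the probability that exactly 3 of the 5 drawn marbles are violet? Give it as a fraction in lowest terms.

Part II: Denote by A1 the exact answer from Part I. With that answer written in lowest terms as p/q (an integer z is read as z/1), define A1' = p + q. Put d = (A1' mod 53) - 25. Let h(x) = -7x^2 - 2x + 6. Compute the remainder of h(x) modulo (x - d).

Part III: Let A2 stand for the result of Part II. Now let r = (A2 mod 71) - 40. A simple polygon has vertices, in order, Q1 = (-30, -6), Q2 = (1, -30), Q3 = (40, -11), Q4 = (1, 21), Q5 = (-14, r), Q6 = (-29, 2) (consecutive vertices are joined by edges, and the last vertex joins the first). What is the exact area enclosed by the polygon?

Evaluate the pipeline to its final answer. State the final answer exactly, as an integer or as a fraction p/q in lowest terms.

1708

Part I: total draws C(8,5) = 56; favorable C(3,3)*C(5,2) = 10; P = 5/28; answer 5/28
Part II: A1 = 5/28; threaded value p + q = 33; d = 8; remainder = value at the root: -7*(8)^2 - 2*(8)^1 + 6 = (-448) + (-16) + (6) = -458; answer -458
Part III: A2 = -458; r = -1; cross terms: (-30*-30 - 1*-6)=906, (1*-11 - 40*-30)=1189, (40*21 - 1*-11)=851, (1*-1 - -14*21)=293, (-14*2 - -29*-1)=-57, (-29*-6 - -30*2)=234; twice the area = |3416| = 3416; area = 1708; answer 1708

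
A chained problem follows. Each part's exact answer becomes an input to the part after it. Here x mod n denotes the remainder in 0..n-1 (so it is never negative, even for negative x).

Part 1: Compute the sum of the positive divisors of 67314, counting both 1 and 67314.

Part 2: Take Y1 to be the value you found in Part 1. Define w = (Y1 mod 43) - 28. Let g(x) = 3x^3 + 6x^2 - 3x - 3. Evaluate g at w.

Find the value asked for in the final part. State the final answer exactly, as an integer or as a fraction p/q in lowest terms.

3

Part 1: 67314 = 2 * 3 * 13 * 863; sigma = (1 + 2) * (1 + 3) * (1 + 13) * (1 + 863) = 3 * 4 * 14 * 864 = 145152; answer 145152
Part 2: Y1 = 145152; w = -1; 3*(-1)^3 + 6*(-1)^2 - 3*(-1)^1 - 3 = (-3) + (6) + (3) + (-3) = 3; answer 3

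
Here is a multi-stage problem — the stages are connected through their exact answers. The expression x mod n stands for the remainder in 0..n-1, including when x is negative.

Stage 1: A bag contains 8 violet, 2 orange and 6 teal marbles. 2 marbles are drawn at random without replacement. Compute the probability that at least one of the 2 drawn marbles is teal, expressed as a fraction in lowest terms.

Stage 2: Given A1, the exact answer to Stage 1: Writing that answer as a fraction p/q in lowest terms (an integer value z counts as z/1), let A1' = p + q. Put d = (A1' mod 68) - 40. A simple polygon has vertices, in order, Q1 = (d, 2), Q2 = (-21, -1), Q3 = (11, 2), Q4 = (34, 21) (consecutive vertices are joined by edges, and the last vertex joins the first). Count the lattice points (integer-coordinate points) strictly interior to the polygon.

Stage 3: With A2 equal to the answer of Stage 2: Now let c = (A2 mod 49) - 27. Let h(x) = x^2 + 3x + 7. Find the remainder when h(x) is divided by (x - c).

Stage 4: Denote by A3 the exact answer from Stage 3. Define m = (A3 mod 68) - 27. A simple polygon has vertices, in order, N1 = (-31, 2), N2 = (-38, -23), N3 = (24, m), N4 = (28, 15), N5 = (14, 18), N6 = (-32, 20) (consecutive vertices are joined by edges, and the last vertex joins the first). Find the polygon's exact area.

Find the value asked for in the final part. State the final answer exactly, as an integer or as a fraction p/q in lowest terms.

4727/2

Stage 1: total draws C(16,2) = 120; complement C(10,2) = 45; favorable 120 - 45 = 75; P = 5/8; answer 5/8
Stage 2: A1 = 5/8; threaded value p + q = 13; d = -27; cross terms: (-27*-1 - -21*2)=69, (-21*2 - 11*-1)=-31, (11*21 - 34*2)=163, (34*2 - -27*21)=635; twice the area = |836| = 836; area = 418; boundary points = 3 + 1 + 1 + 1 = 6; strictly interior points = area - boundary/2 + 1 = 416; answer 416
Stage 3: A2 = 416; c = -3; remainder = value at the root: 1*(-3)^2 + 3*(-3)^1 + 7 = (9) + (-9) + (7) = 7; answer 7
Stage 4: A3 = 7; m = -20; cross terms: (-31*-23 - -38*2)=789, (-38*-20 - 24*-23)=1312, (24*15 - 28*-20)=920, (28*18 - 14*15)=294, (14*20 - -32*18)=856, (-32*2 - -31*20)=556; twice the area = |4727| = 4727; area = 4727/2; answer 4727/2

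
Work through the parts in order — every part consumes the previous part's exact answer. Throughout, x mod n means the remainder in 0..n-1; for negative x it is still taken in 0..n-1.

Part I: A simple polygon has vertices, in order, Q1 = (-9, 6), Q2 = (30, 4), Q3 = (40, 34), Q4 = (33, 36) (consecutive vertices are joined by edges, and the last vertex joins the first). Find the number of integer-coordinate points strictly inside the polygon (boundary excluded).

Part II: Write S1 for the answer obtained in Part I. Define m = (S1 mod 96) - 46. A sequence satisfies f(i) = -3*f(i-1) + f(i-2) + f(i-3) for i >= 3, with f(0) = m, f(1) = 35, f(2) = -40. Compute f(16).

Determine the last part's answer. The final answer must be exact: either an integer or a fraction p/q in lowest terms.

-636261096

Part I: cross terms: (-9*4 - 30*6)=-216, (30*34 - 40*4)=860, (40*36 - 33*34)=318, (33*6 - -9*36)=522; twice the area = |1484| = 1484; area = 742; boundary points = 1 + 10 + 1 + 6 = 18; strictly interior points = area - boundary/2 + 1 = 734; answer 734
Part II: S1 = 734; m = 16; f(3) = -3*(-40) + 1*(35) + 1*(16) = 171; iterating: f(3)=171, f(4)=-518, f(5)=1685, f(6)=-5402, f(7)=17373, f(8)=-55836, f(9)=179479, f(10)=-576900, f(11)=1854343, f(12)=-5960450, f(13)=19158793, f(14)=-61582486, f(15)=197945801, f(16)=-636261096; answer -636261096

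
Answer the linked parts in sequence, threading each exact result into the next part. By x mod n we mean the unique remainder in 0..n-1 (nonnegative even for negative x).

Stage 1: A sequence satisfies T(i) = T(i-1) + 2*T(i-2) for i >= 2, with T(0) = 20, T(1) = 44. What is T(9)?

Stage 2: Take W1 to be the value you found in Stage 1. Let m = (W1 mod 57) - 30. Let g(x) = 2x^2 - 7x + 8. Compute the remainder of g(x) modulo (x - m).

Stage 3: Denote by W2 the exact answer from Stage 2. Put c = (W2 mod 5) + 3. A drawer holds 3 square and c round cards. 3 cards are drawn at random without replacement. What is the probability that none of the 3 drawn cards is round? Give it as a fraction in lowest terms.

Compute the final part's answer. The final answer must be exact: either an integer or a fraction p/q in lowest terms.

1/56

Stage 1: T(2) = 1*(44) + 2*(20) = 84; iterating: T(2)=84, T(3)=172, T(4)=340, T(5)=684, T(6)=1364, T(7)=2732, T(8)=5460, T(9)=10924; answer 10924
Stage 2: W1 = 10924; m = 7; remainder = value at the root: 2*(7)^2 - 7*(7)^1 + 8 = (98) + (-49) + (8) = 57; answer 57
Stage 3: W2 = 57; c = 5; total draws C(8,3) = 56; favorable C(3,3) = 1; P = 1/56; answer 1/56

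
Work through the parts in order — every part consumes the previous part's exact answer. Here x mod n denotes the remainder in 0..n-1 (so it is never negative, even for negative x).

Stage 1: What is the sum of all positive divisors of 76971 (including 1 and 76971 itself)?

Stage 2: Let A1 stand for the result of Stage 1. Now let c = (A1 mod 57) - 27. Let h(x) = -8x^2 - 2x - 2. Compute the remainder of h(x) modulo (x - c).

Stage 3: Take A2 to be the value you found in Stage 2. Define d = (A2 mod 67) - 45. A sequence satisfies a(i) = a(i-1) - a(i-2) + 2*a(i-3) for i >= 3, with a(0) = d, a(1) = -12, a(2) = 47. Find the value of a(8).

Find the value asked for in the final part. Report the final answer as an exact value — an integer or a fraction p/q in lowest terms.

43

Stage 1: 76971 = 3 * 25657; sigma = (1 + 3) * (1 + 25657) = 4 * 25658 = 102632; answer 102632
Stage 2: A1 = 102632; c = 5; remainder = value at the root: -8*(5)^2 - 2*(5)^1 - 2 = (-200) + (-10) + (-2) = -212; answer -212
Stage 3: A2 = -212; d = 11; a(3) = 1*(47) - 1*(-12) + 2*(11) = 81; iterating: a(3)=81, a(4)=10, a(5)=23, a(6)=175, a(7)=172, a(8)=43; answer 43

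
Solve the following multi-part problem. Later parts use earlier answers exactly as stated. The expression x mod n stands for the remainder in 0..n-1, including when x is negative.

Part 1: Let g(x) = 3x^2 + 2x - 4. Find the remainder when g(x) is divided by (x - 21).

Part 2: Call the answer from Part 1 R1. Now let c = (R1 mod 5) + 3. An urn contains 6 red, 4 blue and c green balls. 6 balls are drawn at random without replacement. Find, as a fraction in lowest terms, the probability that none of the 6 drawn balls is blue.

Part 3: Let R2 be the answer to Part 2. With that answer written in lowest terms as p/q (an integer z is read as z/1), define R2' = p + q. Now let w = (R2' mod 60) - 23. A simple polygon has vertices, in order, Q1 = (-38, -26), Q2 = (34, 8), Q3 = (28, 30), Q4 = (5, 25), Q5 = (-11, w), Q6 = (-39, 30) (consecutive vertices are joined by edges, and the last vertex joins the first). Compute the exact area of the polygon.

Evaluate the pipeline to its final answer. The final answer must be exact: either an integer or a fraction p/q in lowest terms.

4465/2

Part 1: remainder = value at the root: 3*(21)^2 + 2*(21)^1 - 4 = (1323) + (42) + (-4) = 1361; answer 1361
Part 2: R1 = 1361; c = 4; total draws C(14,6) = 3003; favorable C(10,6) = 210; P = 10/143; answer 10/143
Part 3: R2 = 10/143; threaded value p + q = 153; w = 10; cross terms: (-38*8 - 34*-26)=580, (34*30 - 28*8)=796, (28*25 - 5*30)=550, (5*10 - -11*25)=325, (-11*30 - -39*10)=60, (-39*-26 - -38*30)=2154; twice the area = |4465| = 4465; area = 4465/2; answer 4465/2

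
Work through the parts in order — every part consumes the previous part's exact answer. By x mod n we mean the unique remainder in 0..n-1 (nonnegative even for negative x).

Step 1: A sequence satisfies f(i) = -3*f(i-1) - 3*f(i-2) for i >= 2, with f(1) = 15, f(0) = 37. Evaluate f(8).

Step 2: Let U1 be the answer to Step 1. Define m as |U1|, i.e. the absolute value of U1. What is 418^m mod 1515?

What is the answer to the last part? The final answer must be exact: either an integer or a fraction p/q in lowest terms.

Step 1: f(2) = -3*(15) - 3*(37) = -156; iterating: f(2)=-156, f(3)=423, f(4)=-801, f(5)=1134, f(6)=-999, f(7)=-405, f(8)=4212; answer 4212
Step 2: U1 = 4212; m = 4212; squarings mod 1515: 418^1=418, 418^2=499, 418^4=541, 418^8=286, 418^16=1501, 418^32=196, 418^64=541, 418^128=286, 418^256=1501, 418^512=196, 418^1024=541, 418^2048=286, 418^4096=1501; 418^4212 = 418^4 * 418^16 * 418^32 * 418^64 * 418^4096 = 196 (mod 1515); answer 196

196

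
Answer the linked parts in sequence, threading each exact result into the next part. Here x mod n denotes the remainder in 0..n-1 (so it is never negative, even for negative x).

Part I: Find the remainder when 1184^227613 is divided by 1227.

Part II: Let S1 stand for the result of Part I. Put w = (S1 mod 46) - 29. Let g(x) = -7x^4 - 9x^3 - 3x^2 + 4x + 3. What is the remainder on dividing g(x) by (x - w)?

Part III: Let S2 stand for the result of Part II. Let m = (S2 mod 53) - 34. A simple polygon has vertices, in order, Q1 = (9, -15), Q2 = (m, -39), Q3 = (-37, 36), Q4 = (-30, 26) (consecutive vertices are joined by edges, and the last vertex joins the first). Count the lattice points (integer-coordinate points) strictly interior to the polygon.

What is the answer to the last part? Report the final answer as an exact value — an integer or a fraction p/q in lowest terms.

Part I: squarings mod 1227: 1184^1=1184, 1184^2=622, 1184^4=379, 1184^8=82, 1184^16=589, 1184^32=907, 1184^64=559, 1184^128=823, 1184^256=25, 1184^512=625, 1184^1024=439, 1184^2048=82, 1184^4096=589, 1184^8192=907, 1184^16384=559, 1184^32768=823, 1184^65536=25, 1184^131072=625; 1184^227613 = 1184^1 * 1184^4 * 1184^8 * 1184^16 * 1184^256 * 1184^2048 * 1184^4096 * 1184^8192 * 1184^16384 * 1184^65536 * 1184^131072 = 1196 (mod 1227); answer 1196
Part II: S1 = 1196; w = -29; remainder = value at the root: -7*(-29)^4 - 9*(-29)^3 - 3*(-29)^2 + 4*(-29)^1 + 3 = (-4950967) + (219501) + (-2523) + (-116) + (3) = -4734102; answer -4734102
Part III: S2 = -4734102; m = -17; cross terms: (9*-39 - -17*-15)=-606, (-17*36 - -37*-39)=-2055, (-37*26 - -30*36)=118, (-30*-15 - 9*26)=216; twice the area = |-2327| = 2327; area = 2327/2; boundary points = 2 + 5 + 1 + 1 = 9; strictly interior points = area - boundary/2 + 1 = 1160; answer 1160

1160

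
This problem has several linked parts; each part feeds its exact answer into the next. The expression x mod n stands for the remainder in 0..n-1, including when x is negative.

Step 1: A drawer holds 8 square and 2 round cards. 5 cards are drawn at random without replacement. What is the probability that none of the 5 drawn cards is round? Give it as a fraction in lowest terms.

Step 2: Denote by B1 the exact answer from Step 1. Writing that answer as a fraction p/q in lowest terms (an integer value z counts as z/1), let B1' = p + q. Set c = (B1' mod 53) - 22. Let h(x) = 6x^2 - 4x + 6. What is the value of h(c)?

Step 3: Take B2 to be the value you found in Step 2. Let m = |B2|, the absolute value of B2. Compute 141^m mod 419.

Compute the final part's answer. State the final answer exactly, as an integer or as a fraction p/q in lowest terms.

Step 1: total draws C(10,5) = 252; favorable C(8,5) = 56; P = 2/9; answer 2/9
Step 2: B1 = 2/9; threaded value p + q = 11; c = -11; 6*(-11)^2 - 4*(-11)^1 + 6 = (726) + (44) + (6) = 776; answer 776
Step 3: B2 = 776; m = 776; squarings mod 419: 141^1=141, 141^2=188, 141^4=148, 141^8=116, 141^16=48, 141^32=209, 141^64=105, 141^128=131, 141^256=401, 141^512=324; 141^776 = 141^8 * 141^256 * 141^512 = 173 (mod 419); answer 173

173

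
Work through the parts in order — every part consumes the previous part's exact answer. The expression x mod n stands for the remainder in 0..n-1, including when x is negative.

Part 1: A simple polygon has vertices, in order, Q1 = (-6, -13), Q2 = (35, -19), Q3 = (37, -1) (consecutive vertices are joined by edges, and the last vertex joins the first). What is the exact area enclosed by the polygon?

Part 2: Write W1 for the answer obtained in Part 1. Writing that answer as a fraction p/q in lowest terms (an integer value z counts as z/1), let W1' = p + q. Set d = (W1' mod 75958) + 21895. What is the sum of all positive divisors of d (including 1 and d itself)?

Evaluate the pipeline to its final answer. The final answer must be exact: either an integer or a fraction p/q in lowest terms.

22272

Part 1: cross terms: (-6*-19 - 35*-13)=569, (35*-1 - 37*-19)=668, (37*-13 - -6*-1)=-487; twice the area = |750| = 750; area = 375; answer 375
Part 2: W1 = 375; threaded value p + q = 376; d = 22271; 22271 is prime, so its only divisors are 1 and 22271; sigma = 1 + 22271 = 22272; answer 22272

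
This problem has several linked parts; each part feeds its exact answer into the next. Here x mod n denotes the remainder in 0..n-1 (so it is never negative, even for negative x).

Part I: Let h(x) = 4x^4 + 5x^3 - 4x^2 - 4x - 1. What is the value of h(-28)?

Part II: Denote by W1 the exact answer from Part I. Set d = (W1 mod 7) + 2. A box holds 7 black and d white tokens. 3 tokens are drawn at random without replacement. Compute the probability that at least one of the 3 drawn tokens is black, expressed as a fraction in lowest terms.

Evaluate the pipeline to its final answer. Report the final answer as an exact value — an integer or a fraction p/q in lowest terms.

57/65

Part I: 4*(-28)^4 + 5*(-28)^3 - 4*(-28)^2 - 4*(-28)^1 - 1 = (2458624) + (-109760) + (-3136) + (112) + (-1) = 2345839; answer 2345839
Part II: W1 = 2345839; d = 8; total draws C(15,3) = 455; complement C(8,3) = 56; favorable 455 - 56 = 399; P = 57/65; answer 57/65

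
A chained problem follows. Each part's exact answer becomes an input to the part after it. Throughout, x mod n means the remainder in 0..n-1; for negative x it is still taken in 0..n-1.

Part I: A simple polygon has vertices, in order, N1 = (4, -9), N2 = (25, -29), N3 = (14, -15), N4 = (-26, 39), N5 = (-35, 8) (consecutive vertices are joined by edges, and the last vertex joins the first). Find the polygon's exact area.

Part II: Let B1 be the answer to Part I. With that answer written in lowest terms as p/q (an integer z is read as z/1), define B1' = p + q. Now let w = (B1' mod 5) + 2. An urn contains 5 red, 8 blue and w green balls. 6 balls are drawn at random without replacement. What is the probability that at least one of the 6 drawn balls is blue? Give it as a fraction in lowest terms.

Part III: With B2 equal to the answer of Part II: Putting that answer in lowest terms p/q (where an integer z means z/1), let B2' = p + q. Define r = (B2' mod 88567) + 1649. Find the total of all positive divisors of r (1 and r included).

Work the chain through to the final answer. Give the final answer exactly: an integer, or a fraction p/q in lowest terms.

5292

Part I: cross terms: (4*-29 - 25*-9)=109, (25*-15 - 14*-29)=31, (14*39 - -26*-15)=156, (-26*8 - -35*39)=1157, (-35*-9 - 4*8)=283; twice the area = |1736| = 1736; area = 868; answer 868
Part II: B1 = 868; threaded value p + q = 869; w = 6; total draws C(19,6) = 27132; complement C(11,6) = 462; favorable 27132 - 462 = 26670; P = 635/646; answer 635/646
Part III: B2 = 635/646; threaded value p + q = 1281; r = 2930; 2930 = 2 * 5 * 293; sigma = (1 + 2) * (1 + 5) * (1 + 293) = 3 * 6 * 294 = 5292; answer 5292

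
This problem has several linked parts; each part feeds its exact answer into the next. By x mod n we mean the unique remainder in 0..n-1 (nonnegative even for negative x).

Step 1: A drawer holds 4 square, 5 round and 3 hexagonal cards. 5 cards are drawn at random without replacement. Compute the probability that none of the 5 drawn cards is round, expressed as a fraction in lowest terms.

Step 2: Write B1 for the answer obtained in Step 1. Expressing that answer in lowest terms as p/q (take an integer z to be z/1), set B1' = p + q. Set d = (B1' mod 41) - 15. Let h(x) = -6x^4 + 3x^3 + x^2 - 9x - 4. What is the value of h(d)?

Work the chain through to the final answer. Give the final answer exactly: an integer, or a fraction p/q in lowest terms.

-56994

Step 1: total draws C(12,5) = 792; favorable C(7,5) = 21; P = 7/264; answer 7/264
Step 2: B1 = 7/264; threaded value p + q = 271; d = 10; -6*(10)^4 + 3*(10)^3 + 1*(10)^2 - 9*(10)^1 - 4 = (-60000) + (3000) + (100) + (-90) + (-4) = -56994; answer -56994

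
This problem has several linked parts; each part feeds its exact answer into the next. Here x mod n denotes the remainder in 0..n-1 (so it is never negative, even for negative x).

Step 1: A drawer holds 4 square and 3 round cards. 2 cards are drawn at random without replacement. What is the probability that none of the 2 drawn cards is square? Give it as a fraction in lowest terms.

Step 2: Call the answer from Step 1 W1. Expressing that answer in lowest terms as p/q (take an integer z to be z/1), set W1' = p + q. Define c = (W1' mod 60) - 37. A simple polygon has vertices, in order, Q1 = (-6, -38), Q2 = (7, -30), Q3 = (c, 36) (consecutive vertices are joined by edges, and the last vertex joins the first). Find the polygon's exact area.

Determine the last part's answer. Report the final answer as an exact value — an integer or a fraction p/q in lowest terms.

Step 1: total draws C(7,2) = 21; favorable C(3,2) = 3; P = 1/7; answer 1/7
Step 2: W1 = 1/7; threaded value p + q = 8; c = -29; cross terms: (-6*-30 - 7*-38)=446, (7*36 - -29*-30)=-618, (-29*-38 - -6*36)=1318; twice the area = |1146| = 1146; area = 573; answer 573

573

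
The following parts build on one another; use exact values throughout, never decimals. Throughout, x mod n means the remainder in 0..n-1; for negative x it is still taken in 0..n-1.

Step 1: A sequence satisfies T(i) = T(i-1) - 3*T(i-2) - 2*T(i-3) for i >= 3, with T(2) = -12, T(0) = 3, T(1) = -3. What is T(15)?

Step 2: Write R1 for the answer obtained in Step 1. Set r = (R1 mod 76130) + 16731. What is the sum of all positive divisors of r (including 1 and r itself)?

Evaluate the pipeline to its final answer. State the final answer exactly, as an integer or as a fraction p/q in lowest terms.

Step 1: T(3) = 1*(-12) - 3*(-3) - 2*(3) = -9; iterating: T(3)=-9, T(4)=33, T(5)=84, T(6)=3, T(7)=-315, T(8)=-492, T(9)=447, T(10)=2553, T(11)=2196, T(12)=-6357, T(13)=-18051, T(14)=-3372, T(15)=63495; answer 63495
Step 2: R1 = 63495; r = 80226; 80226 = 2 * 3^2 * 4457; sigma = (1 + 2) * (1 + 3 + 9) * (1 + 4457) = 3 * 13 * 4458 = 173862; answer 173862

173862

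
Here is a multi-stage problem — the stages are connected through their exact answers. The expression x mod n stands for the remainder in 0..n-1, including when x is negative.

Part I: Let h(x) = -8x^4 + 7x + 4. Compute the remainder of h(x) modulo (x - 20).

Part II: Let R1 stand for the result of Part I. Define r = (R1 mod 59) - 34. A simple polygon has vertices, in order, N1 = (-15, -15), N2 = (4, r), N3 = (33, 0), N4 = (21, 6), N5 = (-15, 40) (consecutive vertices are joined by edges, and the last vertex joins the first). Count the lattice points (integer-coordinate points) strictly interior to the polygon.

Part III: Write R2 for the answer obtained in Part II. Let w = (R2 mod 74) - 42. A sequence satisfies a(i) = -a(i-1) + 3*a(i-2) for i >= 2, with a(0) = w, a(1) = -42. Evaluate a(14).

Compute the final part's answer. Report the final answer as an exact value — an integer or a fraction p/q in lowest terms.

Part I: remainder = value at the root: -8*(20)^4 + 7*(20)^1 + 4 = (-1280000) + (140) + (4) = -1279856; answer -1279856
Part II: R1 = -1279856; r = -3; cross terms: (-15*-3 - 4*-15)=105, (4*0 - 33*-3)=99, (33*6 - 21*0)=198, (21*40 - -15*6)=930, (-15*-15 - -15*40)=825; twice the area = |2157| = 2157; area = 2157/2; boundary points = 1 + 1 + 6 + 2 + 55 = 65; strictly interior points = area - boundary/2 + 1 = 1047; answer 1047
Part III: R2 = 1047; w = -31; a(2) = -1*(-42) + 3*(-31) = -51; iterating: a(2)=-51, a(3)=-75, a(4)=-78, a(5)=-147, a(6)=-87, a(7)=-354, a(8)=93, a(9)=-1155, a(10)=1434, a(11)=-4899, a(12)=9201, a(13)=-23898, a(14)=51501; answer 51501

51501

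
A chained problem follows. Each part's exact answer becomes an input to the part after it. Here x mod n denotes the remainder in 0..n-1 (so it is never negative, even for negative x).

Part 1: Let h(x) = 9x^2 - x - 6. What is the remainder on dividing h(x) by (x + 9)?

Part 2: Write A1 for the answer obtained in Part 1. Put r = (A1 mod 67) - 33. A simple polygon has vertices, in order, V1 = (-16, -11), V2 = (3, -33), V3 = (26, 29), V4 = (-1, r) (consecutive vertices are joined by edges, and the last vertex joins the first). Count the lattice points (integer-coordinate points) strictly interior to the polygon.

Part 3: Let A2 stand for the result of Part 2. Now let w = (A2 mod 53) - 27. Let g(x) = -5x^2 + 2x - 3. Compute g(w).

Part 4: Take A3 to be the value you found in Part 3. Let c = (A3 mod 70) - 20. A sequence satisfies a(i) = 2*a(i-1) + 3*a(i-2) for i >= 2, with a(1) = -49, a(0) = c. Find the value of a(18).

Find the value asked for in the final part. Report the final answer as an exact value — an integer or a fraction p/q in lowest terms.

-4261625363

Part 1: remainder = value at the root: 9*(-9)^2 - 1*(-9)^1 - 6 = (729) + (9) + (-6) = 732; answer 732
Part 2: A1 = 732; r = 29; cross terms: (-16*-33 - 3*-11)=561, (3*29 - 26*-33)=945, (26*29 - -1*29)=783, (-1*-11 - -16*29)=475; twice the area = |2764| = 2764; area = 1382; boundary points = 1 + 1 + 27 + 5 = 34; strictly interior points = area - boundary/2 + 1 = 1366; answer 1366
Part 3: A2 = 1366; w = 14; -5*(14)^2 + 2*(14)^1 - 3 = (-980) + (28) + (-3) = -955; answer -955
Part 4: A3 = -955; c = 5; a(2) = 2*(-49) + 3*(5) = -83; iterating: a(2)=-83, a(3)=-313, a(4)=-875, a(5)=-2689, a(6)=-8003, a(7)=-24073, a(8)=-72155, a(9)=-216529, a(10)=-649523, a(11)=-1948633, a(12)=-5845835, a(13)=-17537569, a(14)=-52612643, a(15)=-157837993, a(16)=-473513915, a(17)=-1420541809, a(18)=-4261625363; answer -4261625363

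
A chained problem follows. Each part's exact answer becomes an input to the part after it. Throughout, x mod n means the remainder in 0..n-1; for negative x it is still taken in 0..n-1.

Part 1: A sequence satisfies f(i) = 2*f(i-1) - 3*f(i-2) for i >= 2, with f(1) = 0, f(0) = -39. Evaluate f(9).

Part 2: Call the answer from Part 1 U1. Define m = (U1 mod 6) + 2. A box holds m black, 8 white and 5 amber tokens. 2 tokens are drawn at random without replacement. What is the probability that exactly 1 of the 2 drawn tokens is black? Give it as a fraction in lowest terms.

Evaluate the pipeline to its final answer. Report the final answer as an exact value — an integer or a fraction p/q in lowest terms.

Part 1: f(2) = 2*(0) - 3*(-39) = 117; iterating: f(2)=117, f(3)=234, f(4)=117, f(5)=-468, f(6)=-1287, f(7)=-1170, f(8)=1521, f(9)=6552; answer 6552
Part 2: U1 = 6552; m = 2; total draws C(15,2) = 105; favorable C(2,1)*C(13,1) = 26; P = 26/105; answer 26/105

26/105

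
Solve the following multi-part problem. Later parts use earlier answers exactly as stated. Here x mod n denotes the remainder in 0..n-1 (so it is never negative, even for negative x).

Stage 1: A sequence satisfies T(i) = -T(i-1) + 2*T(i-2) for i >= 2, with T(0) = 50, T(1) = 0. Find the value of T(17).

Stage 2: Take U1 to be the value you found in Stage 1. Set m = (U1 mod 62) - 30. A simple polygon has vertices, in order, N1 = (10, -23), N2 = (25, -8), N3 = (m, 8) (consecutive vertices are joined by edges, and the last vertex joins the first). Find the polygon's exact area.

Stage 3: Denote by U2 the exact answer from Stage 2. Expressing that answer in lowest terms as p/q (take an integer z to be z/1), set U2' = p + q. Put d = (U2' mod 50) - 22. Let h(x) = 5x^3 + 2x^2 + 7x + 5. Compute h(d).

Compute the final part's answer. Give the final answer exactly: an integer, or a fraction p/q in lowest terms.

Stage 1: T(2) = -1*(0) + 2*(50) = 100; iterating: T(2)=100, T(3)=-100, T(4)=300, T(5)=-500, T(6)=1100, T(7)=-2100, T(8)=4300, T(9)=-8500, T(10)=17100, T(11)=-34100, T(12)=68300, T(13)=-136500, T(14)=273100, T(15)=-546100, T(16)=1092300, T(17)=-2184500; answer -2184500
Stage 2: U1 = -2184500; m = -22; cross terms: (10*-8 - 25*-23)=495, (25*8 - -22*-8)=24, (-22*-23 - 10*8)=426; twice the area = |945| = 945; area = 945/2; answer 945/2
Stage 3: U2 = 945/2; threaded value p + q = 947; d = 25; 5*(25)^3 + 2*(25)^2 + 7*(25)^1 + 5 = (78125) + (1250) + (175) + (5) = 79555; answer 79555

79555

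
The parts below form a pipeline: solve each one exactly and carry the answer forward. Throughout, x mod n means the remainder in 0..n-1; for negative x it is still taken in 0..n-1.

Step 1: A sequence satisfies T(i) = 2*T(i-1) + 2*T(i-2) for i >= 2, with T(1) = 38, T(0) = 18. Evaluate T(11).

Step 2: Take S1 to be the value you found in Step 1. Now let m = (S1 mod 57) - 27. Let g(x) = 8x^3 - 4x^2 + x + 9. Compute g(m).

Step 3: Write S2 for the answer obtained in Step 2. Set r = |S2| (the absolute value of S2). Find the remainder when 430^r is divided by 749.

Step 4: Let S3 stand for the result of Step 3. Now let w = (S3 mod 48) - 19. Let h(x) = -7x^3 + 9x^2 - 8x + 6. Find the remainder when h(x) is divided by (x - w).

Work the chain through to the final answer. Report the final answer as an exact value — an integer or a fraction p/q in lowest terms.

114

Step 1: T(2) = 2*(38) + 2*(18) = 112; iterating: T(2)=112, T(3)=300, T(4)=824, T(5)=2248, T(6)=6144, T(7)=16784, T(8)=45856, T(9)=125280, T(10)=342272, T(11)=935104; answer 935104
Step 2: S1 = 935104; m = -8; 8*(-8)^3 - 4*(-8)^2 + 1*(-8)^1 + 9 = (-4096) + (-256) + (-8) + (9) = -4351; answer -4351
Step 3: S2 = -4351; r = 4351; squarings mod 749: 430^1=430, 430^2=646, 430^4=123, 430^8=149, 430^16=480, 430^32=457, 430^64=627, 430^128=653, 430^256=228, 430^512=303, 430^1024=431, 430^2048=9, 430^4096=81; 430^4351 = 430^1 * 430^2 * 430^4 * 430^8 * 430^16 * 430^32 * 430^64 * 430^128 * 430^4096 = 353 (mod 749); answer 353
Step 4: S3 = 353; w = -2; remainder = value at the root: -7*(-2)^3 + 9*(-2)^2 - 8*(-2)^1 + 6 = (56) + (36) + (16) + (6) = 114; answer 114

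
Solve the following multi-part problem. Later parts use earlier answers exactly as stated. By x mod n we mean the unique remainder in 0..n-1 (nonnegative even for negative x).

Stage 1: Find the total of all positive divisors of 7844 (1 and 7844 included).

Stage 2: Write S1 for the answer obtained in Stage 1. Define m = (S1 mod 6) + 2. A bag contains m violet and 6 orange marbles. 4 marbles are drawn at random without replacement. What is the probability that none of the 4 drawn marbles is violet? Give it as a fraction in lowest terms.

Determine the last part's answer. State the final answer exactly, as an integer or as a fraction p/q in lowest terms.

3/14

Stage 1: 7844 = 2^2 * 37 * 53; sigma = (1 + 2 + 4) * (1 + 37) * (1 + 53) = 7 * 38 * 54 = 14364; answer 14364
Stage 2: S1 = 14364; m = 2; total draws C(8,4) = 70; favorable C(6,4) = 15; P = 3/14; answer 3/14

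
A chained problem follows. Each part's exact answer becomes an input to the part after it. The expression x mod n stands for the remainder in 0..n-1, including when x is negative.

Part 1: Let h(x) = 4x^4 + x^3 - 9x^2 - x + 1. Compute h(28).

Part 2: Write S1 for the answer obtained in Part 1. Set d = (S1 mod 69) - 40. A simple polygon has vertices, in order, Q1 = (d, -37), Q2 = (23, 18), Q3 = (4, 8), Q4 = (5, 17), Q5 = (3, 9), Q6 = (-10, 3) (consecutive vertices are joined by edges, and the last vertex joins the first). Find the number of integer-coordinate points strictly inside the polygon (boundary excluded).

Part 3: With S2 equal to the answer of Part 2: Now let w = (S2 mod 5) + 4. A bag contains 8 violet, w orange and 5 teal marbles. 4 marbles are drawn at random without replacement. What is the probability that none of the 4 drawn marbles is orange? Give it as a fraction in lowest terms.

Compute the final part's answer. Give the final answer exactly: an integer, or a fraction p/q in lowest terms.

143/476

Part 1: 4*(28)^4 + 1*(28)^3 - 9*(28)^2 - 1*(28)^1 + 1 = (2458624) + (21952) + (-7056) + (-28) + (1) = 2473493; answer 2473493
Part 2: S1 = 2473493; d = 10; cross terms: (10*18 - 23*-37)=1031, (23*8 - 4*18)=112, (4*17 - 5*8)=28, (5*9 - 3*17)=-6, (3*3 - -10*9)=99, (-10*-37 - 10*3)=340; twice the area = |1604| = 1604; area = 802; boundary points = 1 + 1 + 1 + 2 + 1 + 20 = 26; strictly interior points = area - boundary/2 + 1 = 790; answer 790
Part 3: S2 = 790; w = 4; total draws C(17,4) = 2380; favorable C(13,4) = 715; P = 143/476; answer 143/476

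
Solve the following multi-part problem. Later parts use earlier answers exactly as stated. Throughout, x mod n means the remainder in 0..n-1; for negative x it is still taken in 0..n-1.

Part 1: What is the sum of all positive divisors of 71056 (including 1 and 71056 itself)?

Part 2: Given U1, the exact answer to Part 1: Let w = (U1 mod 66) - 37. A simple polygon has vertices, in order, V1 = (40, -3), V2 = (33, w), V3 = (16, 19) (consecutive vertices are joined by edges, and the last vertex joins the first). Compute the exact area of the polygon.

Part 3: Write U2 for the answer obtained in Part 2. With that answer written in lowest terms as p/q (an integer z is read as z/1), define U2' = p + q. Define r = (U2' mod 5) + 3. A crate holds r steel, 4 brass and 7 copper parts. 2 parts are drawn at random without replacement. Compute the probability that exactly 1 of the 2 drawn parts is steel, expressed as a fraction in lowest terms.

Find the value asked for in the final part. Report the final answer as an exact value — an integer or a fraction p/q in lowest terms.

Part 1: 71056 = 2^4 * 4441; sigma = (1 + 2 + 4 + 8 + 16) * (1 + 4441) = 31 * 4442 = 137702; answer 137702
Part 2: U1 = 137702; w = -11; cross terms: (40*-11 - 33*-3)=-341, (33*19 - 16*-11)=803, (16*-3 - 40*19)=-808; twice the area = |-346| = 346; area = 173; answer 173
Part 3: U2 = 173; threaded value p + q = 174; r = 7; total draws C(18,2) = 153; favorable C(7,1)*C(11,1) = 77; P = 77/153; answer 77/153

77/153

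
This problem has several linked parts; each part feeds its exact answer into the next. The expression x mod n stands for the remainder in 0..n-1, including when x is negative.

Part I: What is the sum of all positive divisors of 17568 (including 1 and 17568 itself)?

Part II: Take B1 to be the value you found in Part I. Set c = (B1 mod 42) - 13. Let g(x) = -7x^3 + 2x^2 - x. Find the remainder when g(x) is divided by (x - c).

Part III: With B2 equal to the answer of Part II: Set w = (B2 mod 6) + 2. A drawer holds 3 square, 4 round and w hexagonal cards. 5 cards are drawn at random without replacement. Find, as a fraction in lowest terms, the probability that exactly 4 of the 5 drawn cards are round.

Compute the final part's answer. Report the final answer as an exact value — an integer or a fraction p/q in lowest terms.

Part I: 17568 = 2^5 * 3^2 * 61; sigma = (1 + 2 + 4 + 8 + 16 + 32) * (1 + 3 + 9) * (1 + 61) = 63 * 13 * 62 = 50778; answer 50778
Part II: B1 = 50778; c = -13; remainder = value at the root: -7*(-13)^3 + 2*(-13)^2 - 1*(-13)^1 = (15379) + (338) + (13) = 15730; answer 15730
Part III: B2 = 15730; w = 6; total draws C(13,5) = 1287; favorable C(4,4)*C(9,1) = 9; P = 1/143; answer 1/143

1/143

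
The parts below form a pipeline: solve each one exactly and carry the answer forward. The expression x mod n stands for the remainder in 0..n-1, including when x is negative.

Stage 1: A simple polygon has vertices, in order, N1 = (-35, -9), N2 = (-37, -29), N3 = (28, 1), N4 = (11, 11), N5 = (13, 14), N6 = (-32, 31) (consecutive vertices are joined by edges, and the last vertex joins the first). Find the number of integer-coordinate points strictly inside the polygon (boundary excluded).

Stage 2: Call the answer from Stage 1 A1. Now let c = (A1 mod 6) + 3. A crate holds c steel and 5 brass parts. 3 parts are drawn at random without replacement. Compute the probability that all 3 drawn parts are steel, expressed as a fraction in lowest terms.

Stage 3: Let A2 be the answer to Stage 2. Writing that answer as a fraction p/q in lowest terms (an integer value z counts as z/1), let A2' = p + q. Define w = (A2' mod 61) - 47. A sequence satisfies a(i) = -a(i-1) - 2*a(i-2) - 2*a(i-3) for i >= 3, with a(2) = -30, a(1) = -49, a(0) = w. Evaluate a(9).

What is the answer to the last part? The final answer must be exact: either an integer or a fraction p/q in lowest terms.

Stage 1: cross terms: (-35*-29 - -37*-9)=682, (-37*1 - 28*-29)=775, (28*11 - 11*1)=297, (11*14 - 13*11)=11, (13*31 - -32*14)=851, (-32*-9 - -35*31)=1373; twice the area = |3989| = 3989; area = 3989/2; boundary points = 2 + 5 + 1 + 1 + 1 + 1 = 11; strictly interior points = area - boundary/2 + 1 = 1990; answer 1990
Stage 2: A1 = 1990; c = 7; total draws C(12,3) = 220; favorable C(7,3) = 35; P = 7/44; answer 7/44
Stage 3: A2 = 7/44; threaded value p + q = 51; w = 4; a(3) = -1*(-30) - 2*(-49) - 2*(4) = 120; iterating: a(3)=120, a(4)=38, a(5)=-218, a(6)=-98, a(7)=458, a(8)=174, a(9)=-894; answer -894

-894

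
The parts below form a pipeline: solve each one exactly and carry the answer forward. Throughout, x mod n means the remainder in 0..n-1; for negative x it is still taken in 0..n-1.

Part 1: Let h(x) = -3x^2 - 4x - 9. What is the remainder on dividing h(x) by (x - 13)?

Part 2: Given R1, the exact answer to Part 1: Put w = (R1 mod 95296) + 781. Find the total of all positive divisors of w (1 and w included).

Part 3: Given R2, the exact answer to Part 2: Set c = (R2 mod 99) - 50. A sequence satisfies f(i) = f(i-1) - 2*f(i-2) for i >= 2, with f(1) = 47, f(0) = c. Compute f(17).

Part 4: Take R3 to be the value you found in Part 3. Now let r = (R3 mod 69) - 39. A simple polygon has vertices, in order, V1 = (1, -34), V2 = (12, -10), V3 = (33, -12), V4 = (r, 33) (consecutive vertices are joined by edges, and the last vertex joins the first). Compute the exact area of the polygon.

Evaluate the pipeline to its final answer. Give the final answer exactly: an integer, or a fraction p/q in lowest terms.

1029

Part 1: remainder = value at the root: -3*(13)^2 - 4*(13)^1 - 9 = (-507) + (-52) + (-9) = -568; answer -568
Part 2: R1 = -568; w = 95509; 95509 = 149 * 641; sigma = (1 + 149) * (1 + 641) = 150 * 642 = 96300; answer 96300
Part 3: R2 = 96300; c = 22; f(2) = 1*(47) - 2*(22) = 3; iterating: f(2)=3, f(3)=-91, f(4)=-97, f(5)=85, f(6)=279, f(7)=109, f(8)=-449, f(9)=-667, f(10)=231, f(11)=1565, f(12)=1103, f(13)=-2027, f(14)=-4233, f(15)=-179, f(16)=8287, f(17)=8645; answer 8645
Part 4: R3 = 8645; r = -19; cross terms: (1*-10 - 12*-34)=398, (12*-12 - 33*-10)=186, (33*33 - -19*-12)=861, (-19*-34 - 1*33)=613; twice the area = |2058| = 2058; area = 1029; answer 1029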